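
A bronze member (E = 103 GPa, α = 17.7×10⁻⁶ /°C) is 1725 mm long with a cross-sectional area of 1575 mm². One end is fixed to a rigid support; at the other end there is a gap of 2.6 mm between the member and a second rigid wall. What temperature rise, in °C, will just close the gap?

ΔT ≈ 85.2 °C

The gap closes when αΔT L = 2.6 mm, since the member is still unstressed at that instant.
ΔT = 2.6 / (17.7×10⁻⁶ × 1725) = 85.16 °C.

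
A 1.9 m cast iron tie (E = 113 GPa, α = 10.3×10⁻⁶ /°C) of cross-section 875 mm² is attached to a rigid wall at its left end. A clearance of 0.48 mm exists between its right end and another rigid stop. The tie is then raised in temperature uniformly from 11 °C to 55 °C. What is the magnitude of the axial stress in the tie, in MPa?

Free thermal elongation = αΔT L = 10.3×10⁻⁶ × 44 × 1900 = 0.8611 mm.
After closing the 0.48 mm clearance, 0.8611 − 0.48 = 0.3811 mm of expansion remains to be suppressed by the wall.
That suppressed elongation corresponds to σ = E·Δ/L = 113×10³ × 0.3811/1900 = 22.66 MPa.

σ ≈ 22.7 MPa (compressive)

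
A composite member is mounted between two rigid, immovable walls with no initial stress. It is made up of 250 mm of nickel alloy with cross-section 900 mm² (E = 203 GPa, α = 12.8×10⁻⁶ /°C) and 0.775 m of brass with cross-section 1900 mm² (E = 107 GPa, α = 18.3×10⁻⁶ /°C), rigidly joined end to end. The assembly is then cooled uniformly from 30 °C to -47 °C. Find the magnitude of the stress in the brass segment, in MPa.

σ ≈ 136 MPa (tensile)

If the supports were absent, the total length change would be Σ αᵢΔT Lᵢ = 12.8×10⁻⁶×77×250 + 18.3×10⁻⁶×77×775 = 1.338 mm.
The rigid supports impose zero overall length change; the single axial force P common to all segments must satisfy P Σ Lᵢ/(AᵢEᵢ) = δ_free.
The series flexibility is Σ Lᵢ/(AᵢEᵢ) = 250/(900×203×10³) + 775/(1900×107×10³) = 5.18×10⁻⁶ mm/N.
Hence P = δ_free / Σ(L/AE) = 1.338/5.18×10⁻⁶ = 258.4 kN (tensile).
σ_{brass} = P / A = 258400 / 1900 = 136 MPa.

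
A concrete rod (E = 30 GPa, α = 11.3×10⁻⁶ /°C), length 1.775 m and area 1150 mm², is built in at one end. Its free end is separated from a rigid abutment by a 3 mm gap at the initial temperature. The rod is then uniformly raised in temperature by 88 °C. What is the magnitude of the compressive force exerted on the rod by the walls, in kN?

Unrestrained expansion: δ_free = αΔT L = 11.3×10⁻⁶ × 88 × 1775 = 1.765 mm.
Since δ_free = 1.77 mm is less than the 3 mm gap, the rod never touches the wall. No axial force develops.

P ≈ 0 kN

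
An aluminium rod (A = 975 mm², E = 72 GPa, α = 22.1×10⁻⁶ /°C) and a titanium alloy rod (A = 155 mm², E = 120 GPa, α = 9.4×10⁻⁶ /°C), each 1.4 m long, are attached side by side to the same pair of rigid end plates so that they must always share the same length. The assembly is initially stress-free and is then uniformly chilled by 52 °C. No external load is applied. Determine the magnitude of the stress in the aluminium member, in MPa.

Both members must finish at the same length. With the larger α, the aluminium tends to over-contract; the plates restrain it, putting the aluminium in tension and the titanium alloy in compression. With no external load the two internal forces are equal and opposite, magnitude P.
Equating the net (thermal + elastic) strains gives |α₁ − α₂|·ΔT = P·[1/(A₁E₁) + 1/(A₂E₂)].
|α₁ − α₂|·ΔT = 12.7×10⁻⁶ × 52 = 0.0006604.
1/(A₁E₁) + 1/(A₂E₂) = 1/(975×72×10³) + 1/(155×120×10³) = 6.801×10⁻⁸ N⁻¹.
So P = 0.0006604 / 6.801×10⁻⁸ = 9.711 kN.
σ_{aluminium} = P/A₁ = 9711/975 = 9.96 MPa, tensile.

σ ≈ 9.96 MPa (tensile)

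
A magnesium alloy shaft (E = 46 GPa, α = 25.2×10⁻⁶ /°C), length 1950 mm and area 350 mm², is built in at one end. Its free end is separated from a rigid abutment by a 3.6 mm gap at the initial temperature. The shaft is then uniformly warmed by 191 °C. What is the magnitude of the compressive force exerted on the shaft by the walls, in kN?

Free thermal elongation = αΔT L = 25.2×10⁻⁶ × 191 × 1950 = 9.386 mm.
This exceeds the 3.6 mm gap, so the wall pushes back. The portion of expansion that must be recovered elastically is δ_free − gap = 9.386 − 3.6 = 5.786 mm.
Compatibility: PL/(AE) = 5.786 mm, so σ = P/A = E × (5.786/1950) = 136.5 MPa.
Force on the wall = σA = 136.5 × 350 mm² = 47.77 kN.

P ≈ 47.8 kN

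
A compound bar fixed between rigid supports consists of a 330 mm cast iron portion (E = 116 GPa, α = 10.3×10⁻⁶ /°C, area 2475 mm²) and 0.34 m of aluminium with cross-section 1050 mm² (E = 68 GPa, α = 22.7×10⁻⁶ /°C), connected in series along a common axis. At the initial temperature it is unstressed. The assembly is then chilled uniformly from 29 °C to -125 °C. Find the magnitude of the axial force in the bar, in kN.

P ≈ 290 kN (tensile)

If the supports were absent, the total length change would be Σ αᵢΔT Lᵢ = 10.3×10⁻⁶×154×330 + 22.7×10⁻⁶×154×340 = 1.712 mm.
Since the ends are fixed, an axial force P builds up, equal in every segment, with P · Σ Lᵢ/(AᵢEᵢ) = δ_free.
The series flexibility is Σ Lᵢ/(AᵢEᵢ) = 330/(2475×116×10³) + 340/(1050×68×10³) = 5.911×10⁻⁶ mm/N.
So P = 1.712 / 5.911×10⁻⁶ = 289.6 kN, tensile.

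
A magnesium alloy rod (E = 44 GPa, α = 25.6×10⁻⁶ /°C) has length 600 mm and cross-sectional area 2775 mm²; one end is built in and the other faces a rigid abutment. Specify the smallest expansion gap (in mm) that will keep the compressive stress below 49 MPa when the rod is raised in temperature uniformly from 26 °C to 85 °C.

g ≈ 0.238 mm

Free expansion if unrestrained: δ_free = αΔT L = 25.6×10⁻⁶ × 59 × 600 = 0.9062 mm.
A stress of 49 MPa corresponds to the wall pushing the rod back by σL/E = 49×600/(44×10³) = 0.6682 mm.
The gap must absorb the remainder: g_min = 0.9062 − 0.6682 = 0.2381 mm.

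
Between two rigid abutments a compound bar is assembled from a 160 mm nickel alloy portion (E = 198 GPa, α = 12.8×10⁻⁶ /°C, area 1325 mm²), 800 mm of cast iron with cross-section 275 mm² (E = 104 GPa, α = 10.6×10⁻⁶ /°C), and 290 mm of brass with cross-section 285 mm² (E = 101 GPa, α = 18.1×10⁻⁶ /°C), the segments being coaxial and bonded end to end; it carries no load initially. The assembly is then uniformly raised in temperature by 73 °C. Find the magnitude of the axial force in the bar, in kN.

With the walls removed the bar would change length by δ_free = Σ αᵢΔT Lᵢ = 12.8×10⁻⁶×73×160 + 10.6×10⁻⁶×73×800 + 18.1×10⁻⁶×73×290 = 1.152 mm.
The walls prevent any net length change, so an axial force P (same in every segment) develops. Compatibility: P · Σ Lᵢ/(AᵢEᵢ) = δ_free.
Σ Lᵢ/(AᵢEᵢ) = 160/(1325×198×10³) + 800/(275×104×10³) + 290/(285×101×10³) = 3.866×10⁻⁵ mm/N.
P = 1.152 / 3.866×10⁻⁵ = 29790 N = 29.79 kN, compressive.

P ≈ 29.8 kN (compressive)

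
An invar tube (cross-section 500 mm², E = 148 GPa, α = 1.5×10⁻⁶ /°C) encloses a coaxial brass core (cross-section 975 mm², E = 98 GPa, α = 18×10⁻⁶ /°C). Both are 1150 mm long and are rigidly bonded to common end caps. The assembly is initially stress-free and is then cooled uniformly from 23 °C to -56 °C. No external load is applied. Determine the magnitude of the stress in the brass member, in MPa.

The brass has the larger α, so on cooling it would change length more than the invar if both were free. The rigid plates force a common final length, so the brass is put into tension and the invar into compression, with equal and opposite forces P (no external load).
Equating the net (thermal + elastic) strains gives |α₁ − α₂|·ΔT = P·[1/(A₁E₁) + 1/(A₂E₂)].
|α₁ − α₂|·ΔT = 16.5×10⁻⁶ × 79 = 0.001303.
1/(A₁E₁) + 1/(A₂E₂) = 1/(500×148×10³) + 1/(975×98×10³) = 2.398×10⁻⁸ N⁻¹.
So P = 0.001303 / 2.398×10⁻⁸ = 54.36 kN.
σ_{brass} = P/A₂ = 54360/975 = 55.75 MPa, tensile.

σ ≈ 55.8 MPa (tensile)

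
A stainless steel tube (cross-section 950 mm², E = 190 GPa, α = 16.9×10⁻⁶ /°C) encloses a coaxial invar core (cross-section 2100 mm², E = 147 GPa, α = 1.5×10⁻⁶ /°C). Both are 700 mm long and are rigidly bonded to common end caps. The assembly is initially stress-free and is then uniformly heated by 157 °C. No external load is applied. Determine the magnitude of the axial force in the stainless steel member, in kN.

P ≈ 275 kN (compressive in the stainless steel)

The stainless steel has the larger α, so on heating it would change length more than the invar if both were free. The rigid plates force a common final length, so the stainless steel is put into compression and the invar into tension, with equal and opposite forces P (no external load).
Equating the net (thermal + elastic) strains gives |α₁ − α₂|·ΔT = P·[1/(A₁E₁) + 1/(A₂E₂)].
|α₁ − α₂|·ΔT = 15.4×10⁻⁶ × 157 = 0.002418.
1/(A₁E₁) + 1/(A₂E₂) = 1/(950×190×10³) + 1/(2100×147×10³) = 8.78×10⁻⁹ N⁻¹.
P = 0.002418 / 8.78×10⁻⁹ = 275400 N = 275.4 kN.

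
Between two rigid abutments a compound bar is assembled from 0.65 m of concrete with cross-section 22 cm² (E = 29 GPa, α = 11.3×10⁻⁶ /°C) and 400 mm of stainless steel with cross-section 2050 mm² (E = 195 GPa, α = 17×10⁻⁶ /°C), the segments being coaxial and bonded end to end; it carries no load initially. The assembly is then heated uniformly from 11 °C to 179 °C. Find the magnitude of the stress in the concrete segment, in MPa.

If the supports were absent, the total length change would be Σ αᵢΔT Lᵢ = 11.3×10⁻⁶×168×650 + 17×10⁻⁶×168×400 = 2.376 mm.
The rigid supports impose zero overall length change; the single axial force P common to all segments must satisfy P Σ Lᵢ/(AᵢEᵢ) = δ_free.
The series flexibility is Σ Lᵢ/(AᵢEᵢ) = 650/(2200×29×10³) + 400/(2050×195×10³) = 1.119×10⁻⁵ mm/N.
So P = 2.376 / 1.119×10⁻⁵ = 212.4 kN, compressive.
σ_{concrete} = P / A = 212400 / 2200 = 96.54 MPa.

σ ≈ 96.5 MPa (compressive)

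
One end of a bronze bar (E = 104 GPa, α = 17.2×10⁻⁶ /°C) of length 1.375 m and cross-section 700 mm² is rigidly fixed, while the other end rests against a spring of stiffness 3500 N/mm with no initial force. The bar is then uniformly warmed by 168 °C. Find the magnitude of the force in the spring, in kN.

P ≈ 13 kN

The unrestrained thermal change is αΔT L = 17.2×10⁻⁶ × 168 × 1375 = 3.973 mm.
Let P be the compressive force at the spring. The bar shortens elastically by PL/(AE) and the spring compresses by P/k; together these equal δ_free.
P [ L/(AE) + 1/k ] = δ_free → P [ 1375/(700×104×10³) + 1/(3500) ] = 3.973.
P = 3.973 / 0.0003046 = 13040 N.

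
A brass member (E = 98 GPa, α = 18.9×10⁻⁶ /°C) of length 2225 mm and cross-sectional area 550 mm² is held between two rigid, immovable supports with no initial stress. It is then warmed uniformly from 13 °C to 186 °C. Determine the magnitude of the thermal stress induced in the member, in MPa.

σ ≈ 320 MPa (compressive)

The supports are rigid, so the total axial strain is zero. The restrained thermal strain is ε = αΔT = 18.9×10⁻⁶ × 173 = 3269.7×10⁻⁶.
The stress required to suppress this strain is σ = Eε = 98×10³ × 3269.7×10⁻⁶ = 320.4 MPa, compressive since the member is trying to expand.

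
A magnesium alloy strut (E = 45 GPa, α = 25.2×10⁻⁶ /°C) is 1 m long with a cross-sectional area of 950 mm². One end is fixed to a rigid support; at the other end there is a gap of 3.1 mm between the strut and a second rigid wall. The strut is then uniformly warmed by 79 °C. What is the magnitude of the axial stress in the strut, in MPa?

Unrestrained expansion: δ_free = αΔT L = 25.2×10⁻⁶ × 79 × 1000 = 1.991 mm.
Since δ_free = 1.99 mm is less than the 3.1 mm gap, the strut never touches the wall. No axial force develops.

σ ≈ 0 MPa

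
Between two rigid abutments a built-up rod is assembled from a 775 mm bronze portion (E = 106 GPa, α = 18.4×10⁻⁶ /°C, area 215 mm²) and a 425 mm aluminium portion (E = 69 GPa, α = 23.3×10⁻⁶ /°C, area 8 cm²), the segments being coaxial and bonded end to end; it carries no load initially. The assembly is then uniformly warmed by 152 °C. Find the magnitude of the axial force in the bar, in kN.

P ≈ 88.1 kN (compressive)

If the supports were absent, the total length change would be Σ αᵢΔT Lᵢ = 18.4×10⁻⁶×152×775 + 23.3×10⁻⁶×152×425 = 3.673 mm.
The walls prevent any net length change, so an axial force P (same in every segment) develops. Compatibility: P · Σ Lᵢ/(AᵢEᵢ) = δ_free.
The series flexibility is Σ Lᵢ/(AᵢEᵢ) = 775/(215×106×10³) + 425/(800×69×10³) = 4.171×10⁻⁵ mm/N.
Hence P = δ_free / Σ(L/AE) = 3.673/4.171×10⁻⁵ = 88.06 kN (compressive).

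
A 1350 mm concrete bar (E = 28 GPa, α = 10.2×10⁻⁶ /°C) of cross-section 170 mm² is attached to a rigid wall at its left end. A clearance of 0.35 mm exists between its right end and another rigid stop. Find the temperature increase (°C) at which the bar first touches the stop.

Contact occurs when the free expansion equals the gap: αΔT L = 0.35 mm.
So ΔT = g/(αL) = 0.35/(10.2×10⁻⁶ × 1350) = 25.42 °C.

ΔT ≈ 25.4 °C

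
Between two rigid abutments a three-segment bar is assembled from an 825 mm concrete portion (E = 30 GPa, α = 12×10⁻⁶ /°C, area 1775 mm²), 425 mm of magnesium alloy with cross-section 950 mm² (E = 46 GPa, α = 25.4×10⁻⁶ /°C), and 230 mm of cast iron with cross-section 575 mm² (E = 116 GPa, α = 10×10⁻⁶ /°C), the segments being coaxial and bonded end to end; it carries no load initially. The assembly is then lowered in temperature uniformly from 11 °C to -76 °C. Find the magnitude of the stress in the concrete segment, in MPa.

With the walls removed the bar would change length by δ_free = Σ αᵢΔT Lᵢ = 12×10⁻⁶×87×825 + 25.4×10⁻⁶×87×425 + 10×10⁻⁶×87×230 = 2.001 mm.
Since the ends are fixed, an axial force P builds up, equal in every segment, with P · Σ Lᵢ/(AᵢEᵢ) = δ_free.
Σ Lᵢ/(AᵢEᵢ) = 825/(1775×30×10³) + 425/(950×46×10³) + 230/(575×116×10³) = 2.867×10⁻⁵ mm/N.
P = 2.001 / 2.867×10⁻⁵ = 69790 N = 69.79 kN, tensile.
σ_{concrete} = P / A = 69790 / 1775 = 39.32 MPa.

σ ≈ 39.3 MPa (tensile)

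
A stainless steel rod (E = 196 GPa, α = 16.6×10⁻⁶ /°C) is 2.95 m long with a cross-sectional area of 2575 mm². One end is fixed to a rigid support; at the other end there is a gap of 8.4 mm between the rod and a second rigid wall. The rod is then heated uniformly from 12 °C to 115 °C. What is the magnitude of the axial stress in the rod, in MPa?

σ ≈ 0 MPa

Unrestrained expansion: δ_free = αΔT L = 16.6×10⁻⁶ × 103 × 2950 = 5.044 mm.
This is smaller than the 8.4 mm clearance, so the rod expands freely without reaching the stop — the stress is zero.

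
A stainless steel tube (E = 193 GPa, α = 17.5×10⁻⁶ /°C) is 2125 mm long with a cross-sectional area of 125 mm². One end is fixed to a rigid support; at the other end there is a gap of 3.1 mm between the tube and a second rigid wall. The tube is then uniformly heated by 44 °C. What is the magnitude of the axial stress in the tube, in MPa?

Unrestrained expansion: δ_free = αΔT L = 17.5×10⁻⁶ × 44 × 2125 = 1.636 mm.
Since δ_free = 1.64 mm is less than the 3.1 mm gap, the tube never touches the wall. No axial force develops.

σ ≈ 0 MPa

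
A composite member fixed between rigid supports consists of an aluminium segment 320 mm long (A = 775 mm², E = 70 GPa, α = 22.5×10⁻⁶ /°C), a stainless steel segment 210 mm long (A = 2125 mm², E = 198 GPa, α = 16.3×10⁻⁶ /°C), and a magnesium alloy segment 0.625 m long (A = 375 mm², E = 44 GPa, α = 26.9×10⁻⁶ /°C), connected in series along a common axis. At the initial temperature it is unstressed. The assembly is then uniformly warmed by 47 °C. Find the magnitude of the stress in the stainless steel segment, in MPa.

σ ≈ 13.7 MPa (compressive)

If the supports were absent, the total length change would be Σ αᵢΔT Lᵢ = 22.5×10⁻⁶×47×320 + 16.3×10⁻⁶×47×210 + 26.9×10⁻⁶×47×625 = 1.289 mm.
Since the ends are fixed, an axial force P builds up, equal in every segment, with P · Σ Lᵢ/(AᵢEᵢ) = δ_free.
Σ Lᵢ/(AᵢEᵢ) = 320/(775×70×10³) + 210/(2125×198×10³) + 625/(375×44×10³) = 4.428×10⁻⁵ mm/N.
P = 1.289 / 4.428×10⁻⁵ = 29120 N = 29.12 kN, compressive.
σ_{stainless steel} = P / A = 29120 / 2125 = 13.7 MPa.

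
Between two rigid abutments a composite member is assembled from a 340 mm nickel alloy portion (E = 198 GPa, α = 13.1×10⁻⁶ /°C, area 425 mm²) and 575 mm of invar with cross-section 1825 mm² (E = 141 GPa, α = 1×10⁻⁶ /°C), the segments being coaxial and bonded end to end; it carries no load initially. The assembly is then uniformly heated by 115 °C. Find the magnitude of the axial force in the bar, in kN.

Free thermal expansion of the whole bar: Σ αᵢΔT Lᵢ = 13.1×10⁻⁶×115×340 + 1×10⁻⁶×115×575 = 0.5783 mm.
The rigid supports impose zero overall length change; the single axial force P common to all segments must satisfy P Σ Lᵢ/(AᵢEᵢ) = δ_free.
The series flexibility is Σ Lᵢ/(AᵢEᵢ) = 340/(425×198×10³) + 575/(1825×141×10³) = 6.275×10⁻⁶ mm/N.
Hence P = δ_free / Σ(L/AE) = 0.5783/6.275×10⁻⁶ = 92.17 kN (compressive).

P ≈ 92.2 kN (compressive)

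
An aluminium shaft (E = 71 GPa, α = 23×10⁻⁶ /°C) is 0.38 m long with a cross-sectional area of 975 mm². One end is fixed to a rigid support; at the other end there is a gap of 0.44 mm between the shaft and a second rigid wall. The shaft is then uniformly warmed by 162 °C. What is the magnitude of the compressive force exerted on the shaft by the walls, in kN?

Unrestrained expansion: δ_free = αΔT L = 23×10⁻⁶ × 162 × 380 = 1.416 mm.
This exceeds the 0.44 mm gap, so the wall pushes back. The portion of expansion that must be recovered elastically is δ_free − gap = 1.416 − 0.44 = 0.9759 mm.
That suppressed elongation corresponds to σ = E·Δ/L = 71×10³ × 0.9759/380 = 182.3 MPa.
Force on the wall = σA = 182.3 × 975 mm² = 177.8 kN.

P ≈ 178 kN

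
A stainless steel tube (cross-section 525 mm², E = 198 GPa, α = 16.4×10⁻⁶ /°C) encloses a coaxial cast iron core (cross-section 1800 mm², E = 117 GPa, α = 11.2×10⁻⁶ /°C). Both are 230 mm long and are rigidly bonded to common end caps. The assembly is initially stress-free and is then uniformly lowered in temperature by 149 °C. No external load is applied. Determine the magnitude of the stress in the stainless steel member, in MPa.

σ ≈ 103 MPa (tensile)

Equilibrium of a rigid end plate with no external load gives equal and opposite internal forces ±P in the two members. Since α_{stainless steel} > α_{cast iron}, cooling drives the stainless steel into tension and the cast iron into compression.
Setting the final lengths equal and cancelling L: (α₁ − α₂)ΔT = P/(A₁E₁) + P/(A₂E₂).
|α₁ − α₂|·ΔT = 5.2×10⁻⁶ × 149 = 0.0007748.
1/(A₁E₁) + 1/(A₂E₂) = 1/(525×198×10³) + 1/(1800×117×10³) = 1.437×10⁻⁸ N⁻¹.
P = 0.0007748 / 1.437×10⁻⁸ = 53920 N = 53.92 kN.
σ_{stainless steel} = P/A₁ = 53920/525 = 102.7 MPa, tensile.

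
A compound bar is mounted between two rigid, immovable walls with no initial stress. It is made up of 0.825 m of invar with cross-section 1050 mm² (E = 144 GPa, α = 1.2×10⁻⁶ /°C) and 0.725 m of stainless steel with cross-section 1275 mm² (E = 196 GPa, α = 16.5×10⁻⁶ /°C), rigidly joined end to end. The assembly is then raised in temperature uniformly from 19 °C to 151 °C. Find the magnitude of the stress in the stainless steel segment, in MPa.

With the walls removed the bar would change length by δ_free = Σ αᵢΔT Lᵢ = 1.2×10⁻⁶×132×825 + 16.5×10⁻⁶×132×725 = 1.71 mm.
The walls prevent any net length change, so an axial force P (same in every segment) develops. Compatibility: P · Σ Lᵢ/(AᵢEᵢ) = δ_free.
Σ Lᵢ/(AᵢEᵢ) = 825/(1050×144×10³) + 725/(1275×196×10³) = 8.358×10⁻⁶ mm/N.
P = 1.71 / 8.358×10⁻⁶ = 204600 N = 204.6 kN, compressive.
σ_{stainless steel} = P / A = 204600 / 1275 = 160.5 MPa.

σ ≈ 160 MPa (compressive)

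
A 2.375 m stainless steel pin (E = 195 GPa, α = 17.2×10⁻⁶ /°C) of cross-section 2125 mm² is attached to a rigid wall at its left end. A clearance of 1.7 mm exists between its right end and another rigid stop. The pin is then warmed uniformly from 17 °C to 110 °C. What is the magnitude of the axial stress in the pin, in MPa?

σ ≈ 172 MPa (compressive)

If the wall were absent the pin would grow by αΔT L = 17.2×10⁻⁶ × 93 × 2375 = 3.799 mm.
After closing the 1.7 mm clearance, 3.799 − 1.7 = 2.099 mm of expansion remains to be suppressed by the wall.
Compatibility: PL/(AE) = 2.099 mm, so σ = P/A = E × (2.099/2375) = 172.3 MPa.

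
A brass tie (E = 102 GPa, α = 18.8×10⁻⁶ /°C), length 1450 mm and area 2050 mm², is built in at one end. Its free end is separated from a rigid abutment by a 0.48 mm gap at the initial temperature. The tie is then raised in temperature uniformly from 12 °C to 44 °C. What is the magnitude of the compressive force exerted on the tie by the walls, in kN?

P ≈ 56.6 kN

If the wall were absent the tie would grow by αΔT L = 18.8×10⁻⁶ × 32 × 1450 = 0.8723 mm.
After closing the 0.48 mm clearance, 0.8723 − 0.48 = 0.3923 mm of expansion remains to be suppressed by the wall.
Compatibility: PL/(AE) = 0.3923 mm, so σ = P/A = E × (0.3923/1450) = 27.6 MPa.
P = σA = 27.6 × 2050 = 56.58 kN.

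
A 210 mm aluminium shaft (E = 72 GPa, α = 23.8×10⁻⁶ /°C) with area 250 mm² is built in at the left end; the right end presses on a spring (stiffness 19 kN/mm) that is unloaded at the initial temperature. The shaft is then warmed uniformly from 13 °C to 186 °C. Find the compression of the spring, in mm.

Free thermal expansion: δ_free = αΔT L = 23.8×10⁻⁶ × 173 × 210 = 0.8647 mm.
Let P be the compressive force at the spring. The shaft shortens elastically by PL/(AE) and the spring compresses by P/k; together these equal δ_free.
P [ L/(AE) + 1/k ] = δ_free → P [ 210/(250×72×10³) + 1/(19×10³) ] = 0.8647.
P = 0.8647 / 6.43×10⁻⁵ = 13450 N.
Spring compression = P/k = 13450/(19×10³) = 0.7078 mm.

δ ≈ 0.708 mm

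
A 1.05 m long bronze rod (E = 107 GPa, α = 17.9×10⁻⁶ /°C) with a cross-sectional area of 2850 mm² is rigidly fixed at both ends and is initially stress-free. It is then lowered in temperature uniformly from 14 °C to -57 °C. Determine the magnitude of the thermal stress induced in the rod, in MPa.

σ ≈ 136 MPa (tensile)

With length fixed, the mechanical strain must cancel the thermal strain αΔT = 17.9×10⁻⁶ × 71 = 1270.9×10⁻⁶.
The stress required to suppress this strain is σ = Eε = 107×10³ × 1270.9×10⁻⁶ = 136 MPa, tensile since the rod is trying to contract.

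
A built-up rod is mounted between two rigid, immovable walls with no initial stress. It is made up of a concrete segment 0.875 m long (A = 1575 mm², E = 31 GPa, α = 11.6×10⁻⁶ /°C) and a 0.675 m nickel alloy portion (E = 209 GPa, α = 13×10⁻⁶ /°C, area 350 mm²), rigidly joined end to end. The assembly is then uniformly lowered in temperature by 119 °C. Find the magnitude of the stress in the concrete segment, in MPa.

With the walls removed the bar would change length by δ_free = Σ αᵢΔT Lᵢ = 11.6×10⁻⁶×119×875 + 13×10⁻⁶×119×675 = 2.252 mm.
The walls prevent any net length change, so an axial force P (same in every segment) develops. Compatibility: P · Σ Lᵢ/(AᵢEᵢ) = δ_free.
Σ Lᵢ/(AᵢEᵢ) = 875/(1575×31×10³) + 675/(350×209×10³) = 2.715×10⁻⁵ mm/N.
Hence P = δ_free / Σ(L/AE) = 2.252/2.715×10⁻⁵ = 82.95 kN (tensile).
σ_{concrete} = P / A = 82950 / 1575 = 52.67 MPa.

σ ≈ 52.7 MPa (tensile)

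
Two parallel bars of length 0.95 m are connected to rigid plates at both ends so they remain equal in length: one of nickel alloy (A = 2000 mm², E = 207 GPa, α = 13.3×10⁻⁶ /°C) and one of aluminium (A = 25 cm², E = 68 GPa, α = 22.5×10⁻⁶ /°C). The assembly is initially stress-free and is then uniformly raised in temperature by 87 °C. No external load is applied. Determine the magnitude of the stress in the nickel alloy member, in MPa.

σ ≈ 48.2 MPa (tensile)

Both members must finish at the same length. With the larger α, the aluminium tends to over-expand; the plates restrain it, putting the aluminium in compression and the nickel alloy in tension. With no external load the two internal forces are equal and opposite, magnitude P.
Compatibility of the two members (thermal + elastic change equal): (α₁ − α₂)ΔT = P·[1/(A₁E₁) + 1/(A₂E₂)].
|α₁ − α₂|·ΔT = 9.2×10⁻⁶ × 87 = 0.0008004.
1/(A₁E₁) + 1/(A₂E₂) = 1/(2000×207×10³) + 1/(2500×68×10³) = 8.298×10⁻⁹ N⁻¹.
P = 0.0008004 / 8.298×10⁻⁹ = 96460 N = 96.46 kN.
σ_{nickel alloy} = P/A₁ = 96460/2000 = 48.23 MPa, tensile.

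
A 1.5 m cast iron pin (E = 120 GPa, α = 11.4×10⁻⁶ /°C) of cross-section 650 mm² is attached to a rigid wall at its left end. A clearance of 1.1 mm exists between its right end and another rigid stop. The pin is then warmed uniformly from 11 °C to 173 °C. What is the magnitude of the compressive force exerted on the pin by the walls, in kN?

P ≈ 86.9 kN

If the wall were absent the pin would grow by αΔT L = 11.4×10⁻⁶ × 162 × 1500 = 2.77 mm.
After closing the 1.1 mm clearance, 2.77 − 1.1 = 1.67 mm of expansion remains to be suppressed by the wall.
That suppressed elongation corresponds to σ = E·Δ/L = 120×10³ × 1.67/1500 = 133.6 MPa.
Force on the wall = σA = 133.6 × 650 mm² = 86.85 kN.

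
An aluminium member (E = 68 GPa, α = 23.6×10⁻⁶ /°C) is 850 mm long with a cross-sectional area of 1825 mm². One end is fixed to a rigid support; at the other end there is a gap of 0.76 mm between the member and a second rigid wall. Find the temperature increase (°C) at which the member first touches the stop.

The gap closes when αΔT L = 0.76 mm, since the member is still unstressed at that instant.
So ΔT = g/(αL) = 0.76/(23.6×10⁻⁶ × 850) = 37.89 °C.

ΔT ≈ 37.9 °C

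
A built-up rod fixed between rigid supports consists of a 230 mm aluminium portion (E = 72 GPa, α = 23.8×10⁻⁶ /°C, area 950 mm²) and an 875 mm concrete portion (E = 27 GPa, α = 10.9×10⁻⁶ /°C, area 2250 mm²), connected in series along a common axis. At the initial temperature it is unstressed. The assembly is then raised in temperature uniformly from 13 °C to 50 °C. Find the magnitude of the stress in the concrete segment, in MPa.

With the walls removed the bar would change length by δ_free = Σ αᵢΔT Lᵢ = 23.8×10⁻⁶×37×230 + 10.9×10⁻⁶×37×875 = 0.5554 mm.
The rigid supports impose zero overall length change; the single axial force P common to all segments must satisfy P Σ Lᵢ/(AᵢEᵢ) = δ_free.
The series flexibility is Σ Lᵢ/(AᵢEᵢ) = 230/(950×72×10³) + 875/(2250×27×10³) = 1.777×10⁻⁵ mm/N.
So P = 0.5554 / 1.777×10⁻⁵ = 31.26 kN, compressive.
σ_{concrete} = P / A = 31260 / 2250 = 13.89 MPa.

σ ≈ 13.9 MPa (compressive)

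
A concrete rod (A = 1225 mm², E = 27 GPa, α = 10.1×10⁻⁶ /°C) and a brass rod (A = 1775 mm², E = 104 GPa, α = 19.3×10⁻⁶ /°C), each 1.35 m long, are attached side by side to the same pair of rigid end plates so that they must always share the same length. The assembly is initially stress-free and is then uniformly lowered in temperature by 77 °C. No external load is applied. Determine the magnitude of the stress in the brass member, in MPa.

σ ≈ 11.2 MPa (tensile)

Equilibrium of a rigid end plate with no external load gives equal and opposite internal forces ±P in the two members. Since α_{brass} > α_{concrete}, cooling drives the brass into tension and the concrete into compression.
Equating the net (thermal + elastic) strains gives |α₁ − α₂|·ΔT = P·[1/(A₁E₁) + 1/(A₂E₂)].
|α₁ − α₂|·ΔT = 9.2×10⁻⁶ × 77 = 0.0007084.
1/(A₁E₁) + 1/(A₂E₂) = 1/(1225×27×10³) + 1/(1775×104×10³) = 3.565×10⁻⁸ N⁻¹.
P = 0.0007084 / 3.565×10⁻⁸ = 19870 N = 19.87 kN.
σ_{brass} = P/A₂ = 19870/1775 = 11.19 MPa, tensile.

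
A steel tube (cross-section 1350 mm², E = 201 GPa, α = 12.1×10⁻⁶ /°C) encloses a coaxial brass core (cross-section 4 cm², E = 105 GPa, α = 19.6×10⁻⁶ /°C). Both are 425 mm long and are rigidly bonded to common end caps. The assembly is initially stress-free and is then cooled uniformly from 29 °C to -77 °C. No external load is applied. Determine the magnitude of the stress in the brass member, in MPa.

σ ≈ 72.3 MPa (tensile)

Equilibrium of a rigid end plate with no external load gives equal and opposite internal forces ±P in the two members. Since α_{brass} > α_{steel}, cooling drives the brass into tension and the steel into compression.
Compatibility of the two members (thermal + elastic change equal): (α₁ − α₂)ΔT = P·[1/(A₁E₁) + 1/(A₂E₂)].
|α₁ − α₂|·ΔT = 7.5×10⁻⁶ × 106 = 0.000795.
1/(A₁E₁) + 1/(A₂E₂) = 1/(1350×201×10³) + 1/(400×105×10³) = 2.749×10⁻⁸ N⁻¹.
So P = 0.000795 / 2.749×10⁻⁸ = 28.91 kN.
σ_{brass} = P/A₂ = 28910/400 = 72.29 MPa, tensile.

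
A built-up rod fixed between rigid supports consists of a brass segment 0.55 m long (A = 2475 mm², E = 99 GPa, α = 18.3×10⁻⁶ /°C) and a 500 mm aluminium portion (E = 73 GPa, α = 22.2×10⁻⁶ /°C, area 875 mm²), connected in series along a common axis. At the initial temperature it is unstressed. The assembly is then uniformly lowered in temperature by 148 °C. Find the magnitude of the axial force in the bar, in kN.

P ≈ 311 kN (tensile)

Free thermal contraction of the whole bar: Σ αᵢΔT Lᵢ = 18.3×10⁻⁶×148×550 + 22.2×10⁻⁶×148×500 = 3.132 mm.
The rigid supports impose zero overall length change; the single axial force P common to all segments must satisfy P Σ Lᵢ/(AᵢEᵢ) = δ_free.
The series flexibility is Σ Lᵢ/(AᵢEᵢ) = 550/(2475×99×10³) + 500/(875×73×10³) = 1.007×10⁻⁵ mm/N.
P = 3.132 / 1.007×10⁻⁵ = 311000 N = 311 kN, tensile.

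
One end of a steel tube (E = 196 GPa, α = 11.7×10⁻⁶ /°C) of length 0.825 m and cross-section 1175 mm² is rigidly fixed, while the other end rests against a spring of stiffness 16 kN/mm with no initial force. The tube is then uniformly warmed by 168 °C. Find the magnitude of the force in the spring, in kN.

The unrestrained thermal change is αΔT L = 11.7×10⁻⁶ × 168 × 825 = 1.622 mm.
With a force P in the spring, the elastic change of the tube is PL/(AE) and that of the spring is P/k; compatibility requires their sum to equal δ_free.
So P = δ_free / [L/(AE) + 1/k] = 1.622 / [ 825/(1175×196×10³) + 1/(16×10³) ].
P = 1.622 / 6.608×10⁻⁵ = 24540 N.

P ≈ 24.5 kN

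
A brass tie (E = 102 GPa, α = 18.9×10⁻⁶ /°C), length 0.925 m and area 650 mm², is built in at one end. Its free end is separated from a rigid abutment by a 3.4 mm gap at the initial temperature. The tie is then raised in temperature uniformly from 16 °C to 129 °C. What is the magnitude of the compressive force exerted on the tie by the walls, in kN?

Free thermal elongation = αΔT L = 18.9×10⁻⁶ × 113 × 925 = 1.976 mm.
Since δ_free = 1.98 mm is less than the 3.4 mm gap, the tie never touches the wall. No axial force develops.

P ≈ 0 kN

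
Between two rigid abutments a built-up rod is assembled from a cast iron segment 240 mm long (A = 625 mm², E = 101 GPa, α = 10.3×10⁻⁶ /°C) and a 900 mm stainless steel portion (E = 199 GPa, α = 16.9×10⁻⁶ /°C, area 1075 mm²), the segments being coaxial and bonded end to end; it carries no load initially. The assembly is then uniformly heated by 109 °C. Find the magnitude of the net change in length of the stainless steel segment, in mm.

|ΔL| ≈ 0.645 mm

Free thermal expansion of the whole bar: Σ αᵢΔT Lᵢ = 10.3×10⁻⁶×109×240 + 16.9×10⁻⁶×109×900 = 1.927 mm.
Since the ends are fixed, an axial force P builds up, equal in every segment, with P · Σ Lᵢ/(AᵢEᵢ) = δ_free.
Σ Lᵢ/(AᵢEᵢ) = 240/(625×101×10³) + 900/(1075×199×10³) = 8.009×10⁻⁶ mm/N.
Hence P = δ_free / Σ(L/AE) = 1.927/8.009×10⁻⁶ = 240.6 kN (compressive).
For the stainless steel segment, free thermal change = 16.9×10⁻⁶×109×900 = 1.658 mm and elastic change from P = 240600×900/(1075×199×10³) = 1.012 mm; these oppose, so the net change is 0.645 mm (segment lengthens).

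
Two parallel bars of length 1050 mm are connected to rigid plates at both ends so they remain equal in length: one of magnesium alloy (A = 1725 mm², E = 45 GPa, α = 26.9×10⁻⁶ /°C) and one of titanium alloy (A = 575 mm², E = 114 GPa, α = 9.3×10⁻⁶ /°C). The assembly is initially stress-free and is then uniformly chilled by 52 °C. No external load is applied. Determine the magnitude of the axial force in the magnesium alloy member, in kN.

The magnesium alloy has the larger α, so on cooling it would change length more than the titanium alloy if both were free. The rigid plates force a common final length, so the magnesium alloy is put into tension and the titanium alloy into compression, with equal and opposite forces P (no external load).
Equating the net (thermal + elastic) strains gives |α₁ − α₂|·ΔT = P·[1/(A₁E₁) + 1/(A₂E₂)].
|α₁ − α₂|·ΔT = 17.6×10⁻⁶ × 52 = 0.0009152.
1/(A₁E₁) + 1/(A₂E₂) = 1/(1725×45×10³) + 1/(575×114×10³) = 2.814×10⁻⁸ N⁻¹.
P = 0.0009152 / 2.814×10⁻⁸ = 32530 N = 32.53 kN.

P ≈ 32.5 kN (tensile in the magnesium alloy)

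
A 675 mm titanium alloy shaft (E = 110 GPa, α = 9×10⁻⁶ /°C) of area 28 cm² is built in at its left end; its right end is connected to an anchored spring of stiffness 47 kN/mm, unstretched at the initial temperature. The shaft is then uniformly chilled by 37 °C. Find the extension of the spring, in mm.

δ ≈ 0.204 mm

If the spring were absent the shaft would shorten by αΔT L = 9×10⁻⁶ × 37 × 675 = 0.2248 mm.
Let P be the tensile force in the spring. The shaft extends elastically by PL/(AE) and the spring stretches by P/k; together these equal δ_free.
So P = δ_free / [L/(AE) + 1/k] = 0.2248 / [ 675/(2800×110×10³) + 1/(47×10³) ].
P = 0.2248 / 2.347×10⁻⁵ = 9578 N.
Spring extension = P/k = 9578/(47×10³) = 0.2038 mm.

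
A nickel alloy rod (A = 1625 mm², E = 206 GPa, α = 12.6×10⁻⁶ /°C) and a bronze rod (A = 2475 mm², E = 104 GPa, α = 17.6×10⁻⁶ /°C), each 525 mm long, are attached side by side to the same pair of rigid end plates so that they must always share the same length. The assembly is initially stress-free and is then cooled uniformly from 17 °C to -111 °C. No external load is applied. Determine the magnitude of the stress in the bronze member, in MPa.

σ ≈ 37.6 MPa (tensile)

The bronze has the larger α, so on cooling it would change length more than the nickel alloy if both were free. The rigid plates force a common final length, so the bronze is put into tension and the nickel alloy into compression, with equal and opposite forces P (no external load).
Setting the final lengths equal and cancelling L: (α₁ − α₂)ΔT = P/(A₁E₁) + P/(A₂E₂).
|α₁ − α₂|·ΔT = 5×10⁻⁶ × 128 = 0.00064.
1/(A₁E₁) + 1/(A₂E₂) = 1/(1625×206×10³) + 1/(2475×104×10³) = 6.872×10⁻⁹ N⁻¹.
P = 0.00064 / 6.872×10⁻⁹ = 93130 N = 93.13 kN.
σ_{bronze} = P/A₂ = 93130/2475 = 37.63 MPa, tensile.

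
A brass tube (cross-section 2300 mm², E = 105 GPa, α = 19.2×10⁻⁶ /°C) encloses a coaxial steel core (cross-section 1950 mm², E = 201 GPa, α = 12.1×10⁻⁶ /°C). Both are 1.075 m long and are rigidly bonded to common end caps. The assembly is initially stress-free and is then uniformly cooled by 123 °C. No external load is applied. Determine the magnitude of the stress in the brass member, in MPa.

Equilibrium of a rigid end plate with no external load gives equal and opposite internal forces ±P in the two members. Since α_{brass} > α_{steel}, cooling drives the brass into tension and the steel into compression.
Compatibility of the two members (thermal + elastic change equal): (α₁ − α₂)ΔT = P·[1/(A₁E₁) + 1/(A₂E₂)].
|α₁ − α₂|·ΔT = 7.1×10⁻⁶ × 123 = 0.0008733.
1/(A₁E₁) + 1/(A₂E₂) = 1/(2300×105×10³) + 1/(1950×201×10³) = 6.692×10⁻⁹ N⁻¹.
So P = 0.0008733 / 6.692×10⁻⁹ = 130.5 kN.
σ_{brass} = P/A₁ = 130500/2300 = 56.74 MPa, tensile.

σ ≈ 56.7 MPa (tensile)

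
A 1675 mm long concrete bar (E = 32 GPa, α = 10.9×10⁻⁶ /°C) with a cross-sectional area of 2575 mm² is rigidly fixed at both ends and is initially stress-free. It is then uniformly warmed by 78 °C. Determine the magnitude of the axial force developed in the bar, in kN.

With zero net strain, σ = E·αΔT = 32 GPa × 10.9×10⁻⁶ × 78 = 27.21 MPa.
Axial force P = σA = 27.21 × 2575 = 70060 N = 70.06 kN, compressive.

P ≈ 70.1 kN (compressive)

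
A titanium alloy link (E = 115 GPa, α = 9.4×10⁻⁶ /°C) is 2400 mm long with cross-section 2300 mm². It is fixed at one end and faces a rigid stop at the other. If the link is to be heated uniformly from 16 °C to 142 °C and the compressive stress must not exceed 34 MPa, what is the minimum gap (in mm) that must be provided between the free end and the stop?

g ≈ 2.13 mm

Free expansion if unrestrained: δ_free = αΔT L = 9.4×10⁻⁶ × 126 × 2400 = 2.843 mm.
A stress of 34 MPa corresponds to the wall pushing the link back by σL/E = 34×2400/(115×10³) = 0.7096 mm.
So the gap has to take up the difference, g_min = δ_free − σL/E = 2.843 − 0.7096 = 2.133 mm.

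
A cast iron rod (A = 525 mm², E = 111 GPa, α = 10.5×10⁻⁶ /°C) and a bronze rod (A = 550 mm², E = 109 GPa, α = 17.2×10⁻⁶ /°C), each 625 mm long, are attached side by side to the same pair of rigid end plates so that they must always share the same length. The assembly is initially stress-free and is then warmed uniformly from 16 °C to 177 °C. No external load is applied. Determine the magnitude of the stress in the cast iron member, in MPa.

Both members must finish at the same length. With the larger α, the bronze tends to over-expand; the plates restrain it, putting the bronze in compression and the cast iron in tension. With no external load the two internal forces are equal and opposite, magnitude P.
Compatibility of the two members (thermal + elastic change equal): (α₁ − α₂)ΔT = P·[1/(A₁E₁) + 1/(A₂E₂)].
|α₁ − α₂|·ΔT = 6.7×10⁻⁶ × 161 = 0.001079.
1/(A₁E₁) + 1/(A₂E₂) = 1/(525×111×10³) + 1/(550×109×10³) = 3.384×10⁻⁸ N⁻¹.
P = 0.001079 / 3.384×10⁻⁸ = 31880 N = 31.88 kN.
σ_{cast iron} = P/A₁ = 31880/525 = 60.72 MPa, tensile.

σ ≈ 60.7 MPa (tensile)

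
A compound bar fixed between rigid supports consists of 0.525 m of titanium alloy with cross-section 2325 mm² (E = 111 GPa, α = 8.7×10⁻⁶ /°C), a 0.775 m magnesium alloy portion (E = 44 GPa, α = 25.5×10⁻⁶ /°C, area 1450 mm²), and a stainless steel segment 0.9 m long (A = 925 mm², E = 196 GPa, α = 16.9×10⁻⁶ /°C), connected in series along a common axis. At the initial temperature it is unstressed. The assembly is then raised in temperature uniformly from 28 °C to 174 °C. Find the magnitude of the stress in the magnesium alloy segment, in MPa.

If the supports were absent, the total length change would be Σ αᵢΔT Lᵢ = 8.7×10⁻⁶×146×525 + 25.5×10⁻⁶×146×775 + 16.9×10⁻⁶×146×900 = 5.773 mm.
The walls prevent any net length change, so an axial force P (same in every segment) develops. Compatibility: P · Σ Lᵢ/(AᵢEᵢ) = δ_free.
The series flexibility is Σ Lᵢ/(AᵢEᵢ) = 525/(2325×111×10³) + 775/(1450×44×10³) + 900/(925×196×10³) = 1.915×10⁻⁵ mm/N.
P = 5.773 / 1.915×10⁻⁵ = 301500 N = 301.5 kN, compressive.
σ_{magnesium alloy} = P / A = 301500 / 1450 = 207.9 MPa.

σ ≈ 208 MPa (compressive)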